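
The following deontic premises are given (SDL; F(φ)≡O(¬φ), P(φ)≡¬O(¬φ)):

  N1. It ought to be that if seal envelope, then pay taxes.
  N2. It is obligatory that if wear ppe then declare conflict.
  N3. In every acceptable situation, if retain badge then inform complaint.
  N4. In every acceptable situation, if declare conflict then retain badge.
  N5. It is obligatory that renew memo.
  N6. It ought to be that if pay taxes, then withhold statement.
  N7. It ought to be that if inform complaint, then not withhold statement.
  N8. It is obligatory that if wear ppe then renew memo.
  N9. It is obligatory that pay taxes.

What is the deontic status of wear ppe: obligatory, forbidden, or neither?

Premise 9 states O(pay_taxes) outright.
From O(pay_taxes) and premise 6, O(pay_taxes → withhold_statement), we obtain O(withhold_statement).
The contrapositive of premise 7 (O(inform_complaint → ¬withhold_statement)) is O(withhold_statement → ¬inform_complaint), and O(withhold_statement) is already established, so O(¬inform_complaint).
Premise 3 is O(retain_badge → inform_complaint); contrapositively O(¬inform_complaint → ¬retain_badge). Since O(¬inform_complaint) holds, K gives O(¬retain_badge).
Premise 4, O(declare_conflict → retain_badge), contraposes to O(¬retain_badge → ¬declare_conflict); with O(¬retain_badge) we get O(¬declare_conflict).
The contrapositive of premise 2 (O(wear_ppe → declare_conflict)) is O(¬declare_conflict → ¬wear_ppe), and O(¬declare_conflict) is already established, so O(¬wear_ppe).
Premises 1, 5, 8 do not contribute to this derivation.
Thus O(¬wear_ppe), which is F(wear_ppe): wear_ppe is forbidden.

Forbidden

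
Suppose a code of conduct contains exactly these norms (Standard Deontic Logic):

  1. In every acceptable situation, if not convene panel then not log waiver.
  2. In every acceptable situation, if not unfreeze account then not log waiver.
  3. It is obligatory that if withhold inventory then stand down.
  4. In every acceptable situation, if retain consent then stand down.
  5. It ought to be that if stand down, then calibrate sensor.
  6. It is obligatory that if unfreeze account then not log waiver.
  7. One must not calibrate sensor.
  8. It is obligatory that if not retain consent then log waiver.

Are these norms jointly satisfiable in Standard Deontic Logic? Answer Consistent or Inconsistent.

By case analysis on unfreeze_account: premise 6 gives O(unfreeze_account → ¬log_waiver) and premise 2 gives O(¬unfreeze_account → ¬log_waiver), so O(¬log_waiver) either way.
Premise 8, O(¬retain_consent → log_waiver), contraposes to O(¬log_waiver → retain_consent); with O(¬log_waiver) we get O(retain_consent).
Premise 4 is O(retain_consent → stand_down); since O(retain_consent), deontic closure gives O(stand_down).
From O(stand_down) and premise 5, O(stand_down → calibrate_sensor), we obtain O(calibrate_sensor).
But premise 7, F(calibrate_sensor), means O(¬calibrate_sensor).
We now have both O(calibrate_sensor) and O(¬calibrate_sensor) — calibrate_sensor is simultaneously obligatory and forbidden, violating the D-axiom.

Inconsistent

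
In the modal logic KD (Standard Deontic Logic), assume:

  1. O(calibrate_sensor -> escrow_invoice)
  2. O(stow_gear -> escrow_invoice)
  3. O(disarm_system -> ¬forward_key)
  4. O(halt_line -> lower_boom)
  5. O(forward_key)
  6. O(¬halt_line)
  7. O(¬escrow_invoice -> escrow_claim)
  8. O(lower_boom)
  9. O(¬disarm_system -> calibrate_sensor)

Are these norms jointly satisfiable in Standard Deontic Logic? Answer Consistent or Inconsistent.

Premise 4 is O(halt_line -> lower_boom); even if O(lower_boom) held, inferring O(halt_line) would be affirming the consequent — invalid.
So O(halt_line) is not derivable, and the apparent clash with O(¬halt_line) does not arise.
A world satisfying every obligation exists (e.g. calibrate_sensor=true, disarm_system=false, escrow_claim=false, escrow_invoice=true, forward_key=true, halt_line=false, lower_boom=true, stow_gear=false); no atom is both obligatory and forbidden, so the set is consistent.

Consistent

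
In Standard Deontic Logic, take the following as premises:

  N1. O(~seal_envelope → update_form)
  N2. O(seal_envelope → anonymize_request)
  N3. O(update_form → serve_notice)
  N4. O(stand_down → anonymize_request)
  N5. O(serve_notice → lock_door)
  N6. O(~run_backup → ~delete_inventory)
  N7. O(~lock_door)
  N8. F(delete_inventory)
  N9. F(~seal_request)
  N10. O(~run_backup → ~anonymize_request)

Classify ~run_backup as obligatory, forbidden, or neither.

Forbidden

Premise 7 gives O(~lock_door).
Premise 5, O(serve_notice → lock_door), contraposes to O(~lock_door → ~serve_notice); with O(~lock_door) we get O(~serve_notice).
Premise 3, O(update_form → serve_notice), contraposes to O(~serve_notice → ~update_form); with O(~serve_notice) we get O(~update_form).
Premise 1 is O(~seal_envelope → update_form); contrapositively O(~update_form → seal_envelope). Since O(~update_form) holds, K gives O(seal_envelope).
From O(seal_envelope) and premise 2, O(seal_envelope → anonymize_request), we obtain O(anonymize_request).
Premise 10, O(~run_backup → ~anonymize_request), contraposes to O(anonymize_request → run_backup); with O(anonymize_request) we get O(run_backup).
Premises 4, 6, 8, 9 do not contribute to this derivation.
Thus O(run_backup), which is F(~run_backup): ~run_backup is forbidden.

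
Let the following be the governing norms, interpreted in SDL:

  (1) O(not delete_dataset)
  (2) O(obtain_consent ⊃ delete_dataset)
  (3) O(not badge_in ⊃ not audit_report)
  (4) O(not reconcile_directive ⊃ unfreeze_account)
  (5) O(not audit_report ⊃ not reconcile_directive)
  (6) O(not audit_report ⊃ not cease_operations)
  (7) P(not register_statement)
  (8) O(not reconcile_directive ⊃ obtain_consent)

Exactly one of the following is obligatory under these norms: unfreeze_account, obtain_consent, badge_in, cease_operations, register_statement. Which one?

From premise 1 we have O(not delete_dataset).
Premise 2 is O(obtain_consent ⊃ delete_dataset); contrapositively O(not delete_dataset ⊃ not obtain_consent). Since O(not delete_dataset) holds, K gives O(not obtain_consent).
Premise 8, O(not reconcile_directive ⊃ obtain_consent), contraposes to O(not obtain_consent ⊃ reconcile_directive); with O(not obtain_consent) we get O(reconcile_directive).
The contrapositive of premise 5 (O(not audit_report ⊃ not reconcile_directive)) is O(reconcile_directive ⊃ audit_report), and O(reconcile_directive) is already established, so O(audit_report).
The contrapositive of premise 3 (O(not badge_in ⊃ not audit_report)) is O(audit_report ⊃ badge_in), and O(audit_report) is already established, so O(badge_in).
So O(badge_in) holds — badge_in is obligatory. None of the other listed options is made obligatory by any chain of premises.

badge_in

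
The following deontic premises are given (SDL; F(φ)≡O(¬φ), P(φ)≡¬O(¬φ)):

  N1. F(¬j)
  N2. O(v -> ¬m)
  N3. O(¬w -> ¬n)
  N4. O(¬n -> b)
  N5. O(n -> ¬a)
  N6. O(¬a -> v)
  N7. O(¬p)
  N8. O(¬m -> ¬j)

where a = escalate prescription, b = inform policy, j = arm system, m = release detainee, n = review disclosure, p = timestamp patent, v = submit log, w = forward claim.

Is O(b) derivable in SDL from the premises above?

Premise 1 is F(¬j), i.e. O(j).
The contrapositive of premise 8 (O(¬m -> ¬j)) is O(j -> m), and O(j) is already established, so O(m).
Premise 2, O(v -> ¬m), contraposes to O(m -> ¬v); with O(m) we get O(¬v).
The contrapositive of premise 6 (O(¬a -> v)) is O(¬v -> a), and O(¬v) is already established, so O(a).
Premise 5 is O(n -> ¬a); contrapositively O(a -> ¬n). Since O(a) holds, K gives O(¬n).
With premise 4, O(¬n -> b), the K-axiom yields O(b).
Premises 3, 7 do not contribute to this derivation.
So O(b) follows.

Yes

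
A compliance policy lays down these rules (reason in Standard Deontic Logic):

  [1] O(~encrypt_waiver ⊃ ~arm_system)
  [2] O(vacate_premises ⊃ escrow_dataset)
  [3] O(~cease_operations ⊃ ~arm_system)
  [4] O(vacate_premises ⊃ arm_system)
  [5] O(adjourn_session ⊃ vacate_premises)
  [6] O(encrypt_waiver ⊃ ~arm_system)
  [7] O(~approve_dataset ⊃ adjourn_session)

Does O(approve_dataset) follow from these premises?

Premises 6 and 1 are O(encrypt_waiver ⊃ ~arm_system) and O(~encrypt_waiver ⊃ ~arm_system); every ideal world satisfies encrypt_waiver or ~encrypt_waiver, so in either case ~arm_system holds — hence O(~arm_system).
The contrapositive of premise 4 (O(vacate_premises ⊃ arm_system)) is O(~arm_system ⊃ ~vacate_premises), and O(~arm_system) is already established, so O(~vacate_premises).
Premise 5 is O(adjourn_session ⊃ vacate_premises); contrapositively O(~vacate_premises ⊃ ~adjourn_session). Since O(~vacate_premises) holds, K gives O(~adjourn_session).
The contrapositive of premise 7 (O(~approve_dataset ⊃ adjourn_session)) is O(~adjourn_session ⊃ approve_dataset), and O(~adjourn_session) is already established, so O(approve_dataset).
Premises 2, 3 do not contribute to this derivation.
So O(approve_dataset) follows.

Yes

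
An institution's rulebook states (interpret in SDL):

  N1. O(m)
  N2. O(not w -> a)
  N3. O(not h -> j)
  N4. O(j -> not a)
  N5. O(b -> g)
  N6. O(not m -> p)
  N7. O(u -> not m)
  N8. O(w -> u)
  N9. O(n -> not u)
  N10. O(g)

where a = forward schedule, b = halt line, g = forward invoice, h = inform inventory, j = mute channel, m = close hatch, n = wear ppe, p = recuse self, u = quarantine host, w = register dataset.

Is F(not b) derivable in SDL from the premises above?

No

Premise 5 is O(b -> g); even if O(g) held, inferring O(b) would be affirming the consequent — invalid.
No other premise forces O(b). An ideal world satisfying every premise can still have not b true, so F(not b) is not derivable.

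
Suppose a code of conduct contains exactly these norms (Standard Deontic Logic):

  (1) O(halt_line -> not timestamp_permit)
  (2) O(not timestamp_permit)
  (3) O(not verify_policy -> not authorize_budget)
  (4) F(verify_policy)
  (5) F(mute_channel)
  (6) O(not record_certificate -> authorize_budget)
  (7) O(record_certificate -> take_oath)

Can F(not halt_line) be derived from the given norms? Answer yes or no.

Premise 1 is O(halt_line -> not timestamp_permit); even if O(not timestamp_permit) held, inferring O(halt_line) would be affirming the consequent — invalid.
No other premise forces O(halt_line). An ideal world satisfying every premise can still have not halt_line true, so F(not halt_line) is not derivable.

No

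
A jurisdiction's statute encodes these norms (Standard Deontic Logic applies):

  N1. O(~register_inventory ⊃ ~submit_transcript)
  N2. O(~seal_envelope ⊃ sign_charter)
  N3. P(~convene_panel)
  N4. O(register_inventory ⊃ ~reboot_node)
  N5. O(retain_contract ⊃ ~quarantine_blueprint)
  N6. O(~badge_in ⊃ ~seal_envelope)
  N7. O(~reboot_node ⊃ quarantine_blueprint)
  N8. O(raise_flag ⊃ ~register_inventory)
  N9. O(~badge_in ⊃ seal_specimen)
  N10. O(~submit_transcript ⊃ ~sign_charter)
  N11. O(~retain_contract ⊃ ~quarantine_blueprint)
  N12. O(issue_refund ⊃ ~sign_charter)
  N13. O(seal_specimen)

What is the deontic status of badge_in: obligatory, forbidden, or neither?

By case analysis on ~retain_contract: premise 11 gives O(~retain_contract ⊃ ~quarantine_blueprint) and premise 5 gives O(retain_contract ⊃ ~quarantine_blueprint), so O(~quarantine_blueprint) either way.
Premise 7 is O(~reboot_node ⊃ quarantine_blueprint); contrapositively O(~quarantine_blueprint ⊃ reboot_node). Since O(~quarantine_blueprint) holds, K gives O(reboot_node).
Premise 4, O(register_inventory ⊃ ~reboot_node), contraposes to O(reboot_node ⊃ ~register_inventory); with O(reboot_node) we get O(~register_inventory).
With premise 1, O(~register_inventory ⊃ ~submit_transcript), the K-axiom yields O(~submit_transcript).
Applying K to premise 10 (O(~submit_transcript ⊃ ~sign_charter)) and O(~submit_transcript) yields O(~sign_charter).
Premise 2, O(~seal_envelope ⊃ sign_charter), contraposes to O(~sign_charter ⊃ seal_envelope); with O(~sign_charter) we get O(seal_envelope).
The contrapositive of premise 6 (O(~badge_in ⊃ ~seal_envelope)) is O(seal_envelope ⊃ badge_in), and O(seal_envelope) is already established, so O(badge_in).
Premises 3, 8, 9, 12, 13 do not contribute to this derivation.
Hence badge_in is obligatory.

Obligatory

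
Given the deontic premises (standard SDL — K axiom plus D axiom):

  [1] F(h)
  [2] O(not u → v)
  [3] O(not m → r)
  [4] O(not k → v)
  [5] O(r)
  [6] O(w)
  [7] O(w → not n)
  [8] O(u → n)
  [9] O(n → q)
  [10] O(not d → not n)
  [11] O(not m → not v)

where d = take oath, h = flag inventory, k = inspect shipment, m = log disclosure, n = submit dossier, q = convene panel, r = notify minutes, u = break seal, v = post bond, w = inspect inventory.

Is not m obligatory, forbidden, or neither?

Forbidden

Premise 6 states O(w) outright.
With premise 7, O(w → not n), the K-axiom yields O(not n).
Premise 8 is O(u → n); contrapositively O(not n → not u). Since O(not n) holds, K gives O(not u).
Premise 2 is O(not u → v); since O(not u), deontic closure gives O(v).
Premise 11, O(not m → not v), contraposes to O(v → m); with O(v) we get O(m).
Premises 1, 3, 4, 5, 9, 10 do not contribute to this derivation.
Thus O(m), which is F(not m): not m is forbidden.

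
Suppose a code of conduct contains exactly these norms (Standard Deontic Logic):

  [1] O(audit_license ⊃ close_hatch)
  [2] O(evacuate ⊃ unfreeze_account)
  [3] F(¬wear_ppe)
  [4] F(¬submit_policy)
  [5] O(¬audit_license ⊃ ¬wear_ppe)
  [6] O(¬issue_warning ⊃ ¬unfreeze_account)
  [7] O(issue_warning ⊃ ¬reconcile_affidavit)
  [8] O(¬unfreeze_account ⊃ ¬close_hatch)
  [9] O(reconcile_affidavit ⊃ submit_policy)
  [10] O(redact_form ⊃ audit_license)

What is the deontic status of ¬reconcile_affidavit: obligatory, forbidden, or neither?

Obligatory

F(¬wear_ppe) at premise 3 means O(wear_ppe).
Premise 5 is O(¬audit_license ⊃ ¬wear_ppe); contrapositively O(wear_ppe ⊃ audit_license). Since O(wear_ppe) holds, K gives O(audit_license).
Applying K to premise 1 (O(audit_license ⊃ close_hatch)) and O(audit_license) yields O(close_hatch).
The contrapositive of premise 8 (O(¬unfreeze_account ⊃ ¬close_hatch)) is O(close_hatch ⊃ unfreeze_account), and O(close_hatch) is already established, so O(unfreeze_account).
Premise 6 is O(¬issue_warning ⊃ ¬unfreeze_account); contrapositively O(unfreeze_account ⊃ issue_warning). Since O(unfreeze_account) holds, K gives O(issue_warning).
Applying K to premise 7 (O(issue_warning ⊃ ¬reconcile_affidavit)) and O(issue_warning) yields O(¬reconcile_affidavit).
Premises 2, 4, 9, 10 do not contribute to this derivation.
Hence ¬reconcile_affidavit is obligatory.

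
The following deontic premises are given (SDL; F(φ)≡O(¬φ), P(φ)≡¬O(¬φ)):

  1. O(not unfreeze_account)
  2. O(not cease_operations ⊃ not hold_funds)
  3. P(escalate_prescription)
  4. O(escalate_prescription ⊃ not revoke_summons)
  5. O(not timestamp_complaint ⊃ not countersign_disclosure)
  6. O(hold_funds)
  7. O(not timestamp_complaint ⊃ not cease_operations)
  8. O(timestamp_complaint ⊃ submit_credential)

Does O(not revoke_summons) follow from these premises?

Premise 4 is O(escalate_prescription ⊃ not revoke_summons), but O(escalate_prescription) is not derivable from the premises (the permission P(escalate_prescription) asserts only not O(not escalate_prescription), not O(escalate_prescription)), so it does not yield O(not revoke_summons).
No other premise forces O(not revoke_summons). An ideal world satisfying every premise can still have not revoke_summons false, so O(not revoke_summons) is not derivable.

No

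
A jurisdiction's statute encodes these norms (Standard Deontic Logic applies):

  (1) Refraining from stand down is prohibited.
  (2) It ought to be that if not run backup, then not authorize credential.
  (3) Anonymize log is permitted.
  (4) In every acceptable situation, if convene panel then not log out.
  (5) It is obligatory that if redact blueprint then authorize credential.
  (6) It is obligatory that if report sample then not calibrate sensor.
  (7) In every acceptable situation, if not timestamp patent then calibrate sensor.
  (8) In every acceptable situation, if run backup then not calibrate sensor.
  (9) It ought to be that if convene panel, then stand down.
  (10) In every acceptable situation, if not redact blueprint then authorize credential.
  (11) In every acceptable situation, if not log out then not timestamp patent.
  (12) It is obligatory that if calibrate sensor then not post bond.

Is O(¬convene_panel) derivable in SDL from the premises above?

Yes

Premises 10 and 5 cover both cases: O(¬redact_blueprint → authorize_credential) and O(redact_blueprint → authorize_credential). Since ¬redact_blueprint ∨ redact_blueprint is a tautology, O(authorize_credential) follows.
Premise 2, O(¬run_backup → ¬authorize_credential), contraposes to O(authorize_credential → run_backup); with O(authorize_credential) we get O(run_backup).
With premise 8, O(run_backup → ¬calibrate_sensor), the K-axiom yields O(¬calibrate_sensor).
Premise 7, O(¬timestamp_patent → calibrate_sensor), contraposes to O(¬calibrate_sensor → timestamp_patent); with O(¬calibrate_sensor) we get O(timestamp_patent).
The contrapositive of premise 11 (O(¬log_out → ¬timestamp_patent)) is O(timestamp_patent → log_out), and O(timestamp_patent) is already established, so O(log_out).
Premise 4, O(convene_panel → ¬log_out), contraposes to O(log_out → ¬convene_panel); with O(log_out) we get O(¬convene_panel).
Premises 1, 3, 6, 9, 12 do not contribute to this derivation.
So O(¬convene_panel) follows.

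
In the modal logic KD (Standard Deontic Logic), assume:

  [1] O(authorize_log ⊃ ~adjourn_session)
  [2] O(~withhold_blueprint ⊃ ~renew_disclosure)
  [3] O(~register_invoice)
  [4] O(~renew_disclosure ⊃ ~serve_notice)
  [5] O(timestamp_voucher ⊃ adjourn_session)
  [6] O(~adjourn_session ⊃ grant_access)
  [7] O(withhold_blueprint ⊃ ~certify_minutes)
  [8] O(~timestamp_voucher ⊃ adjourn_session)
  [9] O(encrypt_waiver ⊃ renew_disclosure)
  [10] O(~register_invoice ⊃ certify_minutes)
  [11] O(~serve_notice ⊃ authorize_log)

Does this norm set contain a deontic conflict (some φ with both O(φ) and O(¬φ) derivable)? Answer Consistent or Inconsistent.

Inconsistent

Premises 8 and 5 are O(~timestamp_voucher ⊃ adjourn_session) and O(timestamp_voucher ⊃ adjourn_session); every ideal world satisfies ~timestamp_voucher or timestamp_voucher, so in either case adjourn_session holds — hence O(adjourn_session).
Premise 1, O(authorize_log ⊃ ~adjourn_session), contraposes to O(adjourn_session ⊃ ~authorize_log); with O(adjourn_session) we get O(~authorize_log).
The contrapositive of premise 11 (O(~serve_notice ⊃ authorize_log)) is O(~authorize_log ⊃ serve_notice), and O(~authorize_log) is already established, so O(serve_notice).
The contrapositive of premise 4 (O(~renew_disclosure ⊃ ~serve_notice)) is O(serve_notice ⊃ renew_disclosure), and O(serve_notice) is already established, so O(renew_disclosure).
Premise 2, O(~withhold_blueprint ⊃ ~renew_disclosure), contraposes to O(renew_disclosure ⊃ withhold_blueprint); with O(renew_disclosure) we get O(withhold_blueprint).
With premise 7, O(withhold_blueprint ⊃ ~certify_minutes), the K-axiom yields O(~certify_minutes).
Premise 10, O(~register_invoice ⊃ certify_minutes), contraposes to O(~certify_minutes ⊃ register_invoice); with O(~certify_minutes) we get O(register_invoice).
Yet premise 3 states O(~register_invoice).
We now have both O(register_invoice) and O(~register_invoice) — register_invoice is simultaneously obligatory and forbidden, violating the D-axiom.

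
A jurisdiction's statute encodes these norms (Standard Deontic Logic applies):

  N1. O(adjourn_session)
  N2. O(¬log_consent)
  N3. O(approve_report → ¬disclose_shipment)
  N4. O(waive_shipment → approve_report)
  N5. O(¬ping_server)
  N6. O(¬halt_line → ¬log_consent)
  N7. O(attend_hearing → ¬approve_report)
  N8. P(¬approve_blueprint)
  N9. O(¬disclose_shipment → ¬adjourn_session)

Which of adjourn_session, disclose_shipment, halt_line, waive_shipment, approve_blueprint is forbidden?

Premise 1 states O(adjourn_session) outright.
Premise 9, O(¬disclose_shipment → ¬adjourn_session), contraposes to O(adjourn_session → disclose_shipment); with O(adjourn_session) we get O(disclose_shipment).
The contrapositive of premise 3 (O(approve_report → ¬disclose_shipment)) is O(disclose_shipment → ¬approve_report), and O(disclose_shipment) is already established, so O(¬approve_report).
Premise 4 is O(waive_shipment → approve_report); contrapositively O(¬approve_report → ¬waive_shipment). Since O(¬approve_report) holds, K gives O(¬waive_shipment).
So O(¬waive_shipment) holds, i.e. waive_shipment is forbidden. None of the other listed options is forbidden under the premises.

waive_shipment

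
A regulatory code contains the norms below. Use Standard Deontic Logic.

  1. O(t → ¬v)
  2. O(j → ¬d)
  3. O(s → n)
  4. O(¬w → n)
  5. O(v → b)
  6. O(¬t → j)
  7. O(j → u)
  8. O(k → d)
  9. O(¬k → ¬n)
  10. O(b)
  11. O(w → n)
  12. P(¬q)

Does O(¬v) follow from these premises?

Yes

Premises 11 and 4 are O(w → n) and O(¬w → n); every ideal world satisfies w or ¬w, so in either case n holds — hence O(n).
The contrapositive of premise 9 (O(¬k → ¬n)) is O(n → k), and O(n) is already established, so O(k).
With premise 8, O(k → d), the K-axiom yields O(d).
The contrapositive of premise 2 (O(j → ¬d)) is O(d → ¬j), and O(d) is already established, so O(¬j).
Premise 6, O(¬t → j), contraposes to O(¬j → t); with O(¬j) we get O(t).
Applying K to premise 1 (O(t → ¬v)) and O(t) yields O(¬v).
Premises 3, 5, 7, 10, 12 do not contribute to this derivation.
So O(¬v) follows.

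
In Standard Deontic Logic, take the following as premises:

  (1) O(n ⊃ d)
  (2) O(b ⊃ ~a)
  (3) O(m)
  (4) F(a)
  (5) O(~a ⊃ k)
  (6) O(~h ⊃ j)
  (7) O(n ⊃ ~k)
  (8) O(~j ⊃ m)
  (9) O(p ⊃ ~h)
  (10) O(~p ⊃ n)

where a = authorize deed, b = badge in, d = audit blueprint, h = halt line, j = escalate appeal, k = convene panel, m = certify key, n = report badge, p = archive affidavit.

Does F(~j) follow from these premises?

Yes

Premise 4, F(a), is equivalent to O(~a).
Applying K to premise 5 (O(~a ⊃ k)) and O(~a) yields O(k).
Premise 7, O(n ⊃ ~k), contraposes to O(k ⊃ ~n); with O(k) we get O(~n).
Premise 10 is O(~p ⊃ n); contrapositively O(~n ⊃ p). Since O(~n) holds, K gives O(p).
Applying K to premise 9 (O(p ⊃ ~h)) and O(p) yields O(~h).
Premise 6 is O(~h ⊃ j); since O(~h), deontic closure gives O(j).
Premises 1, 2, 3, 8 do not contribute to this derivation.
So O(j) holds, i.e. F(~j). The claim follows.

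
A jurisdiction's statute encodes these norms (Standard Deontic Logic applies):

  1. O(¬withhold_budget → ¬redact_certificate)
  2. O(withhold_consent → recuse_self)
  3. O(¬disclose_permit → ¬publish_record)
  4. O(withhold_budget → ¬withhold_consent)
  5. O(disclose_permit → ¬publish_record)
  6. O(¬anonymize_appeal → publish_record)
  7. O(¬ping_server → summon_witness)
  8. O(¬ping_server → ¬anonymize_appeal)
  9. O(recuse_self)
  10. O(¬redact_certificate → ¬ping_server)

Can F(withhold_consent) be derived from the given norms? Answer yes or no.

By case analysis on ¬disclose_permit: premise 3 gives O(¬disclose_permit → ¬publish_record) and premise 5 gives O(disclose_permit → ¬publish_record), so O(¬publish_record) either way.
Premise 6 is O(¬anonymize_appeal → publish_record); contrapositively O(¬publish_record → anonymize_appeal). Since O(¬publish_record) holds, K gives O(anonymize_appeal).
Premise 8, O(¬ping_server → ¬anonymize_appeal), contraposes to O(anonymize_appeal → ping_server); with O(anonymize_appeal) we get O(ping_server).
Premise 10 is O(¬redact_certificate → ¬ping_server); contrapositively O(ping_server → redact_certificate). Since O(ping_server) holds, K gives O(redact_certificate).
The contrapositive of premise 1 (O(¬withhold_budget → ¬redact_certificate)) is O(redact_certificate → withhold_budget), and O(redact_certificate) is already established, so O(withhold_budget).
From O(withhold_budget) and premise 4, O(withhold_budget → ¬withhold_consent), we obtain O(¬withhold_consent).
Premises 2, 7, 9 do not contribute to this derivation.
So O(¬withhold_consent) holds, i.e. F(withhold_consent). The claim follows.

Yes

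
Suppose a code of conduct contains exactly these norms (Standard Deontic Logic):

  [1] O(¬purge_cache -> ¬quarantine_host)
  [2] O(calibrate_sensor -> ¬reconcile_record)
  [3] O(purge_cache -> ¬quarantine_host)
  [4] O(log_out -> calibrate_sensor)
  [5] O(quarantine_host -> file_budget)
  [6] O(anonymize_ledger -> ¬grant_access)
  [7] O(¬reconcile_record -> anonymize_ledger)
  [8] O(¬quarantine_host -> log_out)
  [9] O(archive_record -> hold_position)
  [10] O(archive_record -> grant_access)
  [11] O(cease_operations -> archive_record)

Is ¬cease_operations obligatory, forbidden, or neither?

Obligatory

Premises 1 and 3 cover both cases: O(¬purge_cache -> ¬quarantine_host) and O(purge_cache -> ¬quarantine_host). Since ¬purge_cache ∨ purge_cache is a tautology, O(¬quarantine_host) follows.
With premise 8, O(¬quarantine_host -> log_out), the K-axiom yields O(log_out).
With premise 4, O(log_out -> calibrate_sensor), the K-axiom yields O(calibrate_sensor).
From O(calibrate_sensor) and premise 2, O(calibrate_sensor -> ¬reconcile_record), we obtain O(¬reconcile_record).
Premise 7 is O(¬reconcile_record -> anonymize_ledger); since O(¬reconcile_record), deontic closure gives O(anonymize_ledger).
With premise 6, O(anonymize_ledger -> ¬grant_access), the K-axiom yields O(¬grant_access).
Premise 10 is O(archive_record -> grant_access); contrapositively O(¬grant_access -> ¬archive_record). Since O(¬grant_access) holds, K gives O(¬archive_record).
The contrapositive of premise 11 (O(cease_operations -> archive_record)) is O(¬archive_record -> ¬cease_operations), and O(¬archive_record) is already established, so O(¬cease_operations).
Premises 5, 9 do not contribute to this derivation.
Hence ¬cease_operations is obligatory.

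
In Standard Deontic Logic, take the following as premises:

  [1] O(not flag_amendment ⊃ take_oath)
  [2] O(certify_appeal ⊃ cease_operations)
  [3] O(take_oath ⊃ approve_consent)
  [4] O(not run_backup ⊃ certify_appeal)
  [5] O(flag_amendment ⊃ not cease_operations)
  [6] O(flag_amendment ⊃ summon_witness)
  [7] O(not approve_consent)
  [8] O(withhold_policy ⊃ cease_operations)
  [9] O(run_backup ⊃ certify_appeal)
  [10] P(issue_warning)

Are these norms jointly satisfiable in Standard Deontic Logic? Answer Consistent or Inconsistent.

Inconsistent

By case analysis on not run_backup: premise 4 gives O(not run_backup ⊃ certify_appeal) and premise 9 gives O(run_backup ⊃ certify_appeal), so O(certify_appeal) either way.
Premise 2 is O(certify_appeal ⊃ cease_operations); since O(certify_appeal), deontic closure gives O(cease_operations).
The contrapositive of premise 5 (O(flag_amendment ⊃ not cease_operations)) is O(cease_operations ⊃ not flag_amendment), and O(cease_operations) is already established, so O(not flag_amendment).
With premise 1, O(not flag_amendment ⊃ take_oath), the K-axiom yields O(take_oath).
From O(take_oath) and premise 3, O(take_oath ⊃ approve_consent), we obtain O(approve_consent).
Yet premise 7 states O(not approve_consent).
We now have both O(approve_consent) and O(not approve_consent) — approve_consent is simultaneously obligatory and forbidden, violating the D-axiom.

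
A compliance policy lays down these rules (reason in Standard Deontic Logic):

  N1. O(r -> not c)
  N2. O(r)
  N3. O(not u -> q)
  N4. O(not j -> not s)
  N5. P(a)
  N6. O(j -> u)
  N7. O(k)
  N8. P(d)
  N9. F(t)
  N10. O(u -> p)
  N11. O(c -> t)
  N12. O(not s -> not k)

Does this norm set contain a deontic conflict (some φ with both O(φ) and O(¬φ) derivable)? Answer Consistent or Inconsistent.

Consistent

Premise 11 is O(c -> t), but O(c) is not derivable from the premises, so it does not yield O(t).
So O(t) is not derivable, and the apparent clash with O(not t) does not arise.
A world satisfying every obligation exists (e.g. a=false, c=false, d=false, j=true, k=true, p=true, q=false, r=true, s=true, t=false, u=true); no atom is both obligatory and forbidden, so the set is consistent.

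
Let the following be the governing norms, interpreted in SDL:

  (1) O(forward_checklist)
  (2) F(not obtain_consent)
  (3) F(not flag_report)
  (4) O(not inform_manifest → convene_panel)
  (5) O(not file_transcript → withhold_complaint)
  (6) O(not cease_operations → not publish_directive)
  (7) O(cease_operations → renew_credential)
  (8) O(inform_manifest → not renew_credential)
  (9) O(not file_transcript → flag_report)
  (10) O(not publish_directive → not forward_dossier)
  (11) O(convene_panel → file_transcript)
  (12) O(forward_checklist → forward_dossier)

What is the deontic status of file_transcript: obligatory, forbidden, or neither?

Premise 1 states O(forward_checklist) outright.
Premise 12 is O(forward_checklist → forward_dossier); since O(forward_checklist), deontic closure gives O(forward_dossier).
Premise 10 is O(not publish_directive → not forward_dossier); contrapositively O(forward_dossier → publish_directive). Since O(forward_dossier) holds, K gives O(publish_directive).
The contrapositive of premise 6 (O(not cease_operations → not publish_directive)) is O(publish_directive → cease_operations), and O(publish_directive) is already established, so O(cease_operations).
With premise 7, O(cease_operations → renew_credential), the K-axiom yields O(renew_credential).
Premise 8 is O(inform_manifest → not renew_credential); contrapositively O(renew_credential → not inform_manifest). Since O(renew_credential) holds, K gives O(not inform_manifest).
With premise 4, O(not inform_manifest → convene_panel), the K-axiom yields O(convene_panel).
From O(convene_panel) and premise 11, O(convene_panel → file_transcript), we obtain O(file_transcript).
Premises 2, 3, 5, 9 do not contribute to this derivation.
Hence file_transcript is obligatory.

Obligatory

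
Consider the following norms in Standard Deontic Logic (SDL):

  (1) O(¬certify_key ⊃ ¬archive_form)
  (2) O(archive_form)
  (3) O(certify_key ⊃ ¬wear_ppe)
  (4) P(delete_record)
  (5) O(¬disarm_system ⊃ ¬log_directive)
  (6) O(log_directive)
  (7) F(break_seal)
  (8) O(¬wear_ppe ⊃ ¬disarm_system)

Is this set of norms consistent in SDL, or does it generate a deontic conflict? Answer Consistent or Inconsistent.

From premise 2 we have O(archive_form).
The contrapositive of premise 1 (O(¬certify_key ⊃ ¬archive_form)) is O(archive_form ⊃ certify_key), and O(archive_form) is already established, so O(certify_key).
With premise 3, O(certify_key ⊃ ¬wear_ppe), the K-axiom yields O(¬wear_ppe).
Premise 8 is O(¬wear_ppe ⊃ ¬disarm_system); since O(¬wear_ppe), deontic closure gives O(¬disarm_system).
Applying K to premise 5 (O(¬disarm_system ⊃ ¬log_directive)) and O(¬disarm_system) yields O(¬log_directive).
But premise 6 directly asserts O(log_directive).
We now have both O(¬log_directive) and O(log_directive) — log_directive is simultaneously obligatory and forbidden, violating the D-axiom.

Inconsistent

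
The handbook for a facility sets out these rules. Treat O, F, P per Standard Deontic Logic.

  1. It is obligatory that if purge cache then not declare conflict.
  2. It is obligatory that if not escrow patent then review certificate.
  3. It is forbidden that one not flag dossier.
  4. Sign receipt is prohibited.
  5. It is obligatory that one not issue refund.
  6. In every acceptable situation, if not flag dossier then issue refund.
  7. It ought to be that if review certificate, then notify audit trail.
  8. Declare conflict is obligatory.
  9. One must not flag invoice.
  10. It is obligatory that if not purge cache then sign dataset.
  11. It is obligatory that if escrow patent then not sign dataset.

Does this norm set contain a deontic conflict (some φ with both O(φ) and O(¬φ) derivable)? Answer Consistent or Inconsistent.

Consistent

Premise 6 is O(¬flag_dossier → issue_refund), but O(¬flag_dossier) is not derivable from the premises, so it does not yield O(issue_refund).
So O(issue_refund) is not derivable, and the apparent clash with O(¬issue_refund) does not arise.
A world satisfying every obligation exists (e.g. declare_conflict=true, escrow_patent=false, flag_dossier=true, flag_invoice=false, issue_refund=false, notify_audit_trail=true, purge_cache=false, review_certificate=true, sign_dataset=true, sign_receipt=false); no atom is both obligatory and forbidden, so the set is consistent.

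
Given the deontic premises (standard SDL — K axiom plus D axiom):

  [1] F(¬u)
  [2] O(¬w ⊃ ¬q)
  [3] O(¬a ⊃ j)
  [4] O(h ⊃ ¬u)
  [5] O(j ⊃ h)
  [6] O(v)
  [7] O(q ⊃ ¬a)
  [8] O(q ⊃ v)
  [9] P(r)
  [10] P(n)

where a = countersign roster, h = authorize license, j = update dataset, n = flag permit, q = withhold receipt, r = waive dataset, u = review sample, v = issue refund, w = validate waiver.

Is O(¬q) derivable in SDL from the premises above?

Premise 1 is F(¬u), i.e. O(u).
Premise 4 is O(h ⊃ ¬u); contrapositively O(u ⊃ ¬h). Since O(u) holds, K gives O(¬h).
Premise 5, O(j ⊃ h), contraposes to O(¬h ⊃ ¬j); with O(¬h) we get O(¬j).
Premise 3, O(¬a ⊃ j), contraposes to O(¬j ⊃ a); with O(¬j) we get O(a).
Premise 7, O(q ⊃ ¬a), contraposes to O(a ⊃ ¬q); with O(a) we get O(¬q).
Premises 2, 6, 8, 9, 10 do not contribute to this derivation.
So O(¬q) follows.

Yes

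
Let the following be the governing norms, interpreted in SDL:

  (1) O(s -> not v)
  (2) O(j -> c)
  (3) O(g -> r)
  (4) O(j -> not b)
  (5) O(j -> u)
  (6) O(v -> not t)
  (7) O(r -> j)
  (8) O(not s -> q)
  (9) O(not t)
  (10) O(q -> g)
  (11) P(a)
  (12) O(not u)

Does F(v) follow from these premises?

From premise 12 we have O(not u).
Premise 5 is O(j -> u); contrapositively O(not u -> not j). Since O(not u) holds, K gives O(not j).
Premise 7 is O(r -> j); contrapositively O(not j -> not r). Since O(not j) holds, K gives O(not r).
Premise 3, O(g -> r), contraposes to O(not r -> not g); with O(not r) we get O(not g).
Premise 10, O(q -> g), contraposes to O(not g -> not q); with O(not g) we get O(not q).
Premise 8, O(not s -> q), contraposes to O(not q -> s); with O(not q) we get O(s).
Premise 1 is O(s -> not v); since O(s), deontic closure gives O(not v).
Premises 2, 4, 6, 9, 11 do not contribute to this derivation.
So O(not v) holds, i.e. F(v). The claim follows.

Yes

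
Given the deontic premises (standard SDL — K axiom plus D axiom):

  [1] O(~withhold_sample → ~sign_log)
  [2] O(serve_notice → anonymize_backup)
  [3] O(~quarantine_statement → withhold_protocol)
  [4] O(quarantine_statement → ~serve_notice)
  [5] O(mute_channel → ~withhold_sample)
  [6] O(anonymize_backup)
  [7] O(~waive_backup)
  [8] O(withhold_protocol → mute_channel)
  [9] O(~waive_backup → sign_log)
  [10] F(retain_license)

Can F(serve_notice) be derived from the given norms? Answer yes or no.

From premise 7 we have O(~waive_backup).
From O(~waive_backup) and premise 9, O(~waive_backup → sign_log), we obtain O(sign_log).
Premise 1 is O(~withhold_sample → ~sign_log); contrapositively O(sign_log → withhold_sample). Since O(sign_log) holds, K gives O(withhold_sample).
The contrapositive of premise 5 (O(mute_channel → ~withhold_sample)) is O(withhold_sample → ~mute_channel), and O(withhold_sample) is already established, so O(~mute_channel).
Premise 8 is O(withhold_protocol → mute_channel); contrapositively O(~mute_channel → ~withhold_protocol). Since O(~mute_channel) holds, K gives O(~withhold_protocol).
The contrapositive of premise 3 (O(~quarantine_statement → withhold_protocol)) is O(~withhold_protocol → quarantine_statement), and O(~withhold_protocol) is already established, so O(quarantine_statement).
From O(quarantine_statement) and premise 4, O(quarantine_statement → ~serve_notice), we obtain O(~serve_notice).
Premises 2, 6, 10 do not contribute to this derivation.
So O(~serve_notice) holds, i.e. F(serve_notice). The claim follows.

Yes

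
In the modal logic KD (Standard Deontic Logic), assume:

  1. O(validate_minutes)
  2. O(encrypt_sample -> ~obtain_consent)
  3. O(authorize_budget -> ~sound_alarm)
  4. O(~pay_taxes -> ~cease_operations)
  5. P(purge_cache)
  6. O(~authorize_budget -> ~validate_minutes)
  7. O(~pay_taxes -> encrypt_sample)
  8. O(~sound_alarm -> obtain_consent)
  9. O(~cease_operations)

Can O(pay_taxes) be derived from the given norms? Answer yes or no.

From premise 1 we have O(validate_minutes).
Premise 6 is O(~authorize_budget -> ~validate_minutes); contrapositively O(validate_minutes -> authorize_budget). Since O(validate_minutes) holds, K gives O(authorize_budget).
Applying K to premise 3 (O(authorize_budget -> ~sound_alarm)) and O(authorize_budget) yields O(~sound_alarm).
Applying K to premise 8 (O(~sound_alarm -> obtain_consent)) and O(~sound_alarm) yields O(obtain_consent).
Premise 2, O(encrypt_sample -> ~obtain_consent), contraposes to O(obtain_consent -> ~encrypt_sample); with O(obtain_consent) we get O(~encrypt_sample).
The contrapositive of premise 7 (O(~pay_taxes -> encrypt_sample)) is O(~encrypt_sample -> pay_taxes), and O(~encrypt_sample) is already established, so O(pay_taxes).
Premises 4, 5, 9 do not contribute to this derivation.
So O(pay_taxes) follows.

Yes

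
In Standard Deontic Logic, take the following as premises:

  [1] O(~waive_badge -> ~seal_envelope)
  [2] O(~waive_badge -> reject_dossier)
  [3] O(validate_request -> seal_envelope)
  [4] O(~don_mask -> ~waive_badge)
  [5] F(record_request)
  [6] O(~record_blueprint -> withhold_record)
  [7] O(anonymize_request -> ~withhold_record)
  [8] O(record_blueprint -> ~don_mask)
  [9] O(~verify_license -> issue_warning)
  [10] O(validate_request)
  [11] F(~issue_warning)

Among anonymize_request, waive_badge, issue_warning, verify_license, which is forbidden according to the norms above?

anonymize_request

Premise 10 states O(validate_request) outright.
From O(validate_request) and premise 3, O(validate_request -> seal_envelope), we obtain O(seal_envelope).
The contrapositive of premise 1 (O(~waive_badge -> ~seal_envelope)) is O(seal_envelope -> waive_badge), and O(seal_envelope) is already established, so O(waive_badge).
Premise 4, O(~don_mask -> ~waive_badge), contraposes to O(waive_badge -> don_mask); with O(waive_badge) we get O(don_mask).
Premise 8, O(record_blueprint -> ~don_mask), contraposes to O(don_mask -> ~record_blueprint); with O(don_mask) we get O(~record_blueprint).
With premise 6, O(~record_blueprint -> withhold_record), the K-axiom yields O(withhold_record).
The contrapositive of premise 7 (O(anonymize_request -> ~withhold_record)) is O(withhold_record -> ~anonymize_request), and O(withhold_record) is already established, so O(~anonymize_request).
So O(~anonymize_request) holds, i.e. anonymize_request is forbidden. None of the other listed options is forbidden under the premises.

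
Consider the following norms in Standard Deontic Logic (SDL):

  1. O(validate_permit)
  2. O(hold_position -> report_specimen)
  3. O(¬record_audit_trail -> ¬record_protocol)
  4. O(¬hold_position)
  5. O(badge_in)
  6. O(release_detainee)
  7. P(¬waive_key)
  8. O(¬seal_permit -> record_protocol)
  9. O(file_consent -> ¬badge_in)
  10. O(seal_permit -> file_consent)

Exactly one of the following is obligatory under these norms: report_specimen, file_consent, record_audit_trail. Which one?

record_audit_trail

Premise 5 gives O(badge_in).
Premise 9 is O(file_consent -> ¬badge_in); contrapositively O(badge_in -> ¬file_consent). Since O(badge_in) holds, K gives O(¬file_consent).
Premise 10 is O(seal_permit -> file_consent); contrapositively O(¬file_consent -> ¬seal_permit). Since O(¬file_consent) holds, K gives O(¬seal_permit).
From O(¬seal_permit) and premise 8, O(¬seal_permit -> record_protocol), we obtain O(record_protocol).
The contrapositive of premise 3 (O(¬record_audit_trail -> ¬record_protocol)) is O(record_protocol -> record_audit_trail), and O(record_protocol) is already established, so O(record_audit_trail).
So O(record_audit_trail) holds — record_audit_trail is obligatory. None of the other listed options is made obligatory by any chain of premises.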